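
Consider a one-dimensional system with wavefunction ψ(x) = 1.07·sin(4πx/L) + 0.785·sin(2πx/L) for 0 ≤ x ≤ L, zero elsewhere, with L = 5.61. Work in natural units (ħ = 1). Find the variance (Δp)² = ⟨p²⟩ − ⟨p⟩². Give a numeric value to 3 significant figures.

Compute ⟨p⟩ and ⟨p²⟩ separately; (Δp)² = ⟨p²⟩ − ⟨p⟩².
d²/dx² sin(jπx/L) = −(jπ/L)²·sin(jπx/L); on 0 ≤ x ≤ L, ∫sin²(jπx/L) dx = L/2 and ∫sin(jπx/L)·sin(lπx/L) dx = 0 for j ≠ l, so only diagonal terms survive in ∫|ψ|² and ∫ψ·ψ″; ∫ψ·ψ′ dx = [ψ²/2] between the walls = 0.
Normalization: ∫|ψ|² dx = 4.9400.
⟨p⟩ = 0.0000 and ⟨p²⟩ = 3.7008.
(Δp)² = 3.7008 − (0.0000)² = 3.7008.

3.70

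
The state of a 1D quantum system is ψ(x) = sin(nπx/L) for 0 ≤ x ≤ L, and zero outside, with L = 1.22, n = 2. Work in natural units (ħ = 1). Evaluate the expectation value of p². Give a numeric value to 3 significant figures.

p² ψ = −ħ² d²ψ/dx²; ⟨p²⟩ = −ħ² ∫ ψ*·ψ'' dx / ∫|ψ|² dx.
d/dx sin(nπx/L) = (nπ/L)·cos(nπx/L) and d²/dx² sin(nπx/L) = −(nπ/L)²·sin(nπx/L); on 0 ≤ x ≤ L, ∫sin²(nπx/L) dx = L/2 and ∫sin(nπx/L)·cos(nπx/L) dx = 0.
State is unnormalized: ∫|ψ|² dx = 0.61000, and ∫ψ*·(−ħ² ψ'') dx = 16.180, so ⟨p²⟩ = 16.180 / 0.61000.
⟨p²⟩ = 26.524.

26.5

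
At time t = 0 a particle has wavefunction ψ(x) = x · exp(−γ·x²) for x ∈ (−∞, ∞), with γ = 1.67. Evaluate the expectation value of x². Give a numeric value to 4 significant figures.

⟨x²⟩ = ∫ x²·|ψ|² dx / ∫|ψ|² dx (integrals over the domain).
Expand each integrand as polynomial × e^(−2γx²) and use ∫x^(2j)·e^(−2γx²) dx = (2j−1)!!/(4γ)^j · √(π/(2γ)), odd powers → 0; here √(π/(2γ)) = 0.96984.
State is unnormalized: ∫|ψ|² dx = 0.14519, and ∫ψ*·x²·ψ dx = 0.065203, so ⟨x²⟩ = 0.065203 / 0.14519.
⟨x²⟩ = 0.44910.

0.4491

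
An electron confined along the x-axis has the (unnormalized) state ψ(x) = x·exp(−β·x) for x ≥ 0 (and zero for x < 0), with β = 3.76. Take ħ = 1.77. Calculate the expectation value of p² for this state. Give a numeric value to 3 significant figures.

44.3

p² ψ = −ħ² d²ψ/dx²; ⟨p²⟩ = −ħ² ∫ ψ*·ψ'' dx / ∫|ψ|² dx.
Differentiate x·exp(−β·x) with the product rule; every integrand then reduces to terms xʲ·e^(−2βx) on [0, ∞), with ∫₀^∞ xʲ·e^(−2βx) dx = j!/(2β)^(j+1).
State is unnormalized: ∫|ψ|² dx = 0.0047030, and ∫ψ*·(−ħ² ψ'') dx = 0.20830, so ⟨p²⟩ = 0.20830 / 0.0047030.
⟨p²⟩ = 44.292.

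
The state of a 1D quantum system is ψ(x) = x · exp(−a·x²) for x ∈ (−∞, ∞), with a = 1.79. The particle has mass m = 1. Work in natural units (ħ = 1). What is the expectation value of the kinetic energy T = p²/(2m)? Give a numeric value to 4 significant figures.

T = −(ħ²/2m) d²/dx², so ⟨T⟩ = −(ħ²/2m) ∫ ψ*·ψ'' dx / ∫|ψ|² dx; with m = 1.
Expand each integrand as polynomial × e^(−2ax²) and use ∫x^(2j)·e^(−2ax²) dx = (2j−1)!!/(4a)^j · √(π/(2a)), odd powers → 0; here √(π/(2a)) = 0.93677. Differentiate with the product rule, d/dx e^(−ax²) = −2ax·e^(−ax²).
State is unnormalized: ∫|ψ|² dx = 0.13083, and ∫ψ*·(−ħ²/2m · ψ'') dx = 0.35129, so ⟨T⟩ = 0.35129 / 0.13083.
⟨T⟩ = 2.6850.

2.685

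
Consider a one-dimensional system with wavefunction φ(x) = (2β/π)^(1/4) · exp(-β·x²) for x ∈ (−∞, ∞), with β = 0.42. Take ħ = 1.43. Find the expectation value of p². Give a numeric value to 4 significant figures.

0.8589

p² φ = −ħ² d²φ/dx²; ⟨p²⟩ = −ħ² ∫ φ*·φ'' dx.
Gaussian moments: ∫x^(2j)·e^(−2βx²) dx = (2j−1)!!/(4β)^j · √(π/(2β)), odd powers integrate to 0; here √(π/(2β)) = 1.9339. Derivatives: d/dx e^(−βx²) = −2βx·e^(−βx²), d²/dx² e^(−βx²) = (4β²x² − 2β)·e^(−βx²).
⟨p²⟩ = 0.85886.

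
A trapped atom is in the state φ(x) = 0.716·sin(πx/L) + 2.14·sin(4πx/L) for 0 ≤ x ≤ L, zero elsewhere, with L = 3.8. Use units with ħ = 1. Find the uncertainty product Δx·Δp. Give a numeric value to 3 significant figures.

Δx = √(⟨x²⟩−⟨x⟩²), Δp = √(⟨p²⟩−⟨p⟩²).
On 0 ≤ x ≤ L (j ≠ l): ∫sin²(jπx/L) dx = L/2, ∫sin(jπx/L)·sin(lπx/L) dx = 0; diagonal moments ∫x·sin²(jπx/L) dx = L²/4, ∫x²·sin²(jπx/L) dx = L³·(1/6 − 1/(4j²π²)); cross terms ∫x·sin(jπx/L)·sin(lπx/L) dx = 0 for j + l even and −4jlL²/(π²(j² − l²)²) for j + l odd, ∫x²·sin(jπx/L)·sin(lπx/L) dx = (−1)^(j+l)·4jlL³/(π²(j² − l²)²); higher powers the same way via product-to-sum and parts. d²/dx² sin(jπx/L) = −(jπ/L)²·sin(jπx/L); on 0 ≤ x ≤ L, ∫sin²(jπx/L) dx = L/2 and ∫sin(jπx/L)·sin(lπx/L) dx = 0 for j ≠ l, so only diagonal terms survive in ∫|φ|² and ∫φ·φ″; ∫φ·φ′ dx = [φ²/2] between the walls = 0.
Normalization: ∫|φ|² dx = 9.6753.
⟨x⟩ = 1.8670, ⟨x²⟩ = 4.5733 ⇒ Δx = 1.0428.
⟨p⟩ = 0.0000, ⟨p²⟩ = 9.9037 ⇒ Δp = 3.1470.
Δx·Δp = 3.2818.

3.28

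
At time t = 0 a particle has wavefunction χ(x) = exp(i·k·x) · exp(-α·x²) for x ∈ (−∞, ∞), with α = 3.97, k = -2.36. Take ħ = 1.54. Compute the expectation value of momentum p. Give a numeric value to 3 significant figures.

-3.63

p χ = −iħ dχ/dx; then ⟨p⟩ = ∫ χ*·(pχ) dx / ∫|χ|² dx.
Gaussian moments: ∫x^(2j)·e^(−2αx²) dx = (2j−1)!!/(4α)^j · √(π/(2α)), odd powers integrate to 0; here √(π/(2α)) = 0.62902. Derivatives: χ′ = (ik − 2αx)·χ, χ″ = ((ik − 2αx)² − 2α)·χ; the odd-in-x pieces drop out.
State is unnormalized: ∫|χ|² dx = 0.62902, and ∫χ*·(−iħ χ') dx = -2.2861, so ⟨p⟩ = -2.2861 / 0.62902.
⟨p⟩ = -3.6344.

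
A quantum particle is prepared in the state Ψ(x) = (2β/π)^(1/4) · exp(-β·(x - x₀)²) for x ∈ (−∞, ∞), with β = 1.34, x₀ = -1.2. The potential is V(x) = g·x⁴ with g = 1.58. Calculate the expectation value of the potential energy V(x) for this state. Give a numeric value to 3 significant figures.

⟨V⟩ = ∫ V(x)·|Ψ|² dx.
Gaussian moments (u = x − x₀): ∫u^(2j)·e^(−2βu²) du = (2j−1)!!/(4β)^j · √(π/(2β)), odd powers integrate to 0; here √(π/(2β)) = 1.0827.
⟨V⟩ = 5.9881.

5.99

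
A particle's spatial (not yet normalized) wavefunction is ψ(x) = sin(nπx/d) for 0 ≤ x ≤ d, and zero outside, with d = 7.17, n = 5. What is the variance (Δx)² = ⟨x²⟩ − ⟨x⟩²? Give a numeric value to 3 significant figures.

4.18

Compute ⟨x⟩ and ⟨x²⟩ separately, then (Δx)² = ⟨x²⟩ − ⟨x⟩².
With sin²θ = (1 − cos2θ)/2 on 0 ≤ x ≤ d: ∫sin²(nπx/d) dx = d/2, ∫x·sin²(nπx/d) dx = d²/4, ∫x²·sin²(nπx/d) dx = d³·(1/6 − 1/(4n²π²)); higher powers xᵏ the same way, integrating xᵏ·cos(2nπx/d) by parts.
Normalization: ∫|ψ|² dx = 3.5850.
⟨x⟩ = 3.5850 and ⟨x²⟩ = 17.032.
(Δx)² = 17.032 − (3.5850)² = 4.1799.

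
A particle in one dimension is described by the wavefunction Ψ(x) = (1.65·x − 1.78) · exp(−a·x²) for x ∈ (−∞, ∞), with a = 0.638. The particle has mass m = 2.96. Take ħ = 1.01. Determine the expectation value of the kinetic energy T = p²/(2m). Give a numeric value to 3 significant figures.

0.165

T = −(ħ²/2m) d²/dx², so ⟨T⟩ = −(ħ²/2m) ∫ Ψ*·Ψ'' dx / ∫|Ψ|² dx; with m = 2.96.
Expand each integrand as polynomial × e^(−2ax²) and use ∫x^(2j)·e^(−2ax²) dx = (2j−1)!!/(4a)^j · √(π/(2a)), odd powers → 0; here √(π/(2a)) = 1.5691. Differentiate with the product rule, d/dx e^(−ax²) = −2ax·e^(−ax²).
State is unnormalized: ∫|Ψ|² dx = 6.6455, and ∫Ψ*·(−ħ²/2m · Ψ'') dx = 1.0986, so ⟨T⟩ = 1.0986 / 6.6455.
⟨T⟩ = 0.16532.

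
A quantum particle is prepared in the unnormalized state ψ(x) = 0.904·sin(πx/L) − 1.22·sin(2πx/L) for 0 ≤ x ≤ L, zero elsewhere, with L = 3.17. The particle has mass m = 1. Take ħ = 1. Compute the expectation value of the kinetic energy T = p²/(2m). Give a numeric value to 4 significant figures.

1.442

T = −(ħ²/2m) d²/dx², so ⟨T⟩ = −(ħ²/2m) ∫ ψ*·ψ'' dx / ∫|ψ|² dx; with m = 1.
d²/dx² sin(jπx/L) = −(jπ/L)²·sin(jπx/L); on 0 ≤ x ≤ L, ∫sin²(jπx/L) dx = L/2 and ∫sin(jπx/L)·sin(lπx/L) dx = 0 for j ≠ l, so only diagonal terms survive in ∫|ψ|² and ∫ψ·ψ″; ∫ψ·ψ′ dx = [ψ²/2] between the walls = 0.
State is unnormalized: ∫|ψ|² dx = 3.6544, and ∫ψ*·(−ħ²/2m · ψ'') dx = 5.2701, so ⟨T⟩ = 5.2701 / 3.6544.
⟨T⟩ = 1.4421.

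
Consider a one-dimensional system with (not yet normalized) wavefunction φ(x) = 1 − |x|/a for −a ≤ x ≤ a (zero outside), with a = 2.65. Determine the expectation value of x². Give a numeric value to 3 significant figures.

⟨x²⟩ = ∫ x²·|φ|² dx / ∫|φ|² dx (integrals over the domain).
φ is even, so ∫ over [−a, a] = 2∫₀ᵃ with φ = 1 − x/a there: ∫₀ᵃ (1 − x/a)² dx = a/3, ∫₀ᵃ x²(1 − x/a)² dx = a³/30, ∫₀ᵃ x⁴(1 − x/a)² dx = a⁵/105.
State is unnormalized: ∫|φ|² dx = 1.7667, and ∫φ*·x²·φ dx = 1.2406, so ⟨x²⟩ = 1.2406 / 1.7667.
⟨x²⟩ = 0.70225.

0.702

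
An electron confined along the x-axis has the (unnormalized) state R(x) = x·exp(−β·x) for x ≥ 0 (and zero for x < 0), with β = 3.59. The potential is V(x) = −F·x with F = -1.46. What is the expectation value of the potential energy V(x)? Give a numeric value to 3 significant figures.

0.610

⟨V⟩ = ∫ V(x)·|R|² dx / ∫|R|² dx.
Every integrand reduces to terms xʲ·e^(−2βx) on [0, ∞); use ∫₀^∞ xʲ·e^(−2βx) dx = j!/(2β)^(j+1).
State is unnormalized: ∫|R|² dx = 0.0054033, and ∫R*·V(x)·R dx = 0.0032961, so ⟨V⟩ = 0.0032961 / 0.0054033.
⟨V⟩ = 0.61003.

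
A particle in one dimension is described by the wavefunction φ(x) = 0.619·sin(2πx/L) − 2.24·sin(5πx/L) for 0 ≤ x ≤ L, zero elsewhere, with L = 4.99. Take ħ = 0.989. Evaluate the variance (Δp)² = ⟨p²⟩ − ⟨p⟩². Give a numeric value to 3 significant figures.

Compute ⟨p⟩ and ⟨p²⟩ separately; (Δp)² = ⟨p²⟩ − ⟨p⟩².
d²/dx² sin(jπx/L) = −(jπ/L)²·sin(jπx/L); on 0 ≤ x ≤ L, ∫sin²(jπx/L) dx = L/2 and ∫sin(jπx/L)·sin(lπx/L) dx = 0 for j ≠ l, so only diagonal terms survive in ∫|φ|² and ∫φ·φ″; ∫φ·φ′ dx = [φ²/2] between the walls = 0.
Normalization: ∫|φ|² dx = 13.475.
⟨p⟩ = 0.0000 and ⟨p²⟩ = 9.1148.
(Δp)² = 9.1148 − (0.0000)² = 9.1148.

9.11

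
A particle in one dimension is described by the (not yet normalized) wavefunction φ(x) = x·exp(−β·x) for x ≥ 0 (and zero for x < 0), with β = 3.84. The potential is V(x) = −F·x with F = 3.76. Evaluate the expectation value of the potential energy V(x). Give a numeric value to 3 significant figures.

-1.47

⟨V⟩ = ∫ V(x)·|φ|² dx / ∫|φ|² dx.
Every integrand reduces to terms xʲ·e^(−2βx) on [0, ∞); use ∫₀^∞ xʲ·e^(−2βx) dx = j!/(2β)^(j+1).
State is unnormalized: ∫|φ|² dx = 0.0044152, and ∫φ*·V(x)·φ dx = -0.0064848, so ⟨V⟩ = -0.0064848 / 0.0044152.
⟨V⟩ = -1.4688.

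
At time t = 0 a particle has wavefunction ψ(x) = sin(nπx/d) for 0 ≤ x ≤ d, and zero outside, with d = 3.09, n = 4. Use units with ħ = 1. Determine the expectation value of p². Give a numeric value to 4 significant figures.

p² ψ = −ħ² d²ψ/dx²; ⟨p²⟩ = −ħ² ∫ ψ*·ψ'' dx / ∫|ψ|² dx.
d/dx sin(nπx/d) = (nπ/d)·cos(nπx/d) and d²/dx² sin(nπx/d) = −(nπ/d)²·sin(nπx/d); on 0 ≤ x ≤ d, ∫sin²(nπx/d) dx = d/2 and ∫sin(nπx/d)·cos(nπx/d) dx = 0.
State is unnormalized: ∫|ψ|² dx = 1.5450, and ∫ψ*·(−ħ² ψ'') dx = 25.552, so ⟨p²⟩ = 25.552 / 1.5450.
⟨p²⟩ = 16.539.

16.54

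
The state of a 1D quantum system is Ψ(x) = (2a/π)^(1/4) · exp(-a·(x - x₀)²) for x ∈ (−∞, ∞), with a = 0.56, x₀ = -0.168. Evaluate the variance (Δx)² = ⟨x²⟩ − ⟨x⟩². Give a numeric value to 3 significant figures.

0.446

Compute ⟨x⟩ and ⟨x²⟩ separately, then (Δx)² = ⟨x²⟩ − ⟨x⟩².
Gaussian moments (u = x − x₀): ∫u^(2j)·e^(−2au²) du = (2j−1)!!/(4a)^j · √(π/(2a)), odd powers integrate to 0; here √(π/(2a)) = 1.6748.
⟨x⟩ = -0.16800 and ⟨x²⟩ = 0.47465.
(Δx)² = 0.47465 − (-0.16800)² = 0.44643.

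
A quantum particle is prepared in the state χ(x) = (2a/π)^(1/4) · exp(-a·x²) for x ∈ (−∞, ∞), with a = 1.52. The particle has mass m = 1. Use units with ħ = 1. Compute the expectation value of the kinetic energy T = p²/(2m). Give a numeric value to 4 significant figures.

T = −(ħ²/2m) d²/dx², so ⟨T⟩ = −(ħ²/2m) ∫ χ*·χ'' dx; with m = 1.
Gaussian moments: ∫x^(2j)·e^(−2ax²) dx = (2j−1)!!/(4a)^j · √(π/(2a)), odd powers integrate to 0; here √(π/(2a)) = 1.0166. Derivatives: d/dx e^(−ax²) = −2ax·e^(−ax²), d²/dx² e^(−ax²) = (4a²x² − 2a)·e^(−ax²).
⟨T⟩ = 0.76000.

0.7600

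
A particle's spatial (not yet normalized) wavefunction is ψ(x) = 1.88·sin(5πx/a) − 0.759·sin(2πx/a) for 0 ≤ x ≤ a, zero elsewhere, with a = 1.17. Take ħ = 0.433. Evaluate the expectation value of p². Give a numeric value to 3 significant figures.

p² ψ = −ħ² d²ψ/dx²; ⟨p²⟩ = −ħ² ∫ ψ*·ψ'' dx / ∫|ψ|² dx.
d²/dx² sin(jπx/a) = −(jπ/a)²·sin(jπx/a); on 0 ≤ x ≤ a, ∫sin²(jπx/a) dx = a/2 and ∫sin(jπx/a)·sin(lπx/a) dx = 0 for j ≠ l, so only diagonal terms survive in ∫|ψ|² and ∫ψ·ψ″; ∫ψ·ψ′ dx = [ψ²/2] between the walls = 0.
State is unnormalized: ∫|ψ|² dx = 2.4046, and ∫ψ*·(−ħ² ψ'') dx = 71.696, so ⟨p²⟩ = 71.696 / 2.4046.
⟨p²⟩ = 29.816.

29.8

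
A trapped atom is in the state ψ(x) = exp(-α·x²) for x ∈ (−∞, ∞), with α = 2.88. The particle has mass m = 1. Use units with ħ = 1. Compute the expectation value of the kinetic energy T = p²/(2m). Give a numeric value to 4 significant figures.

1.440

T = −(ħ²/2m) d²/dx², so ⟨T⟩ = −(ħ²/2m) ∫ ψ*·ψ'' dx / ∫|ψ|² dx; with m = 1.
Gaussian moments: ∫x^(2j)·e^(−2αx²) dx = (2j−1)!!/(4α)^j · √(π/(2α)), odd powers integrate to 0; here √(π/(2α)) = 0.73852. Derivatives: d/dx e^(−αx²) = −2αx·e^(−αx²), d²/dx² e^(−αx²) = (4α²x² − 2α)·e^(−αx²).
State is unnormalized: ∫|ψ|² dx = 0.73852, and ∫ψ*·(−ħ²/2m · ψ'') dx = 1.0635, so ⟨T⟩ = 1.0635 / 0.73852.
⟨T⟩ = 1.4400.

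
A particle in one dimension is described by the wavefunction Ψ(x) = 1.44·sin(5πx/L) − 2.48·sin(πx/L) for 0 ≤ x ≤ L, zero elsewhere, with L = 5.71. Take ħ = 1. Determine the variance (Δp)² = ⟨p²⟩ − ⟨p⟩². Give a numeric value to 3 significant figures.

Compute ⟨p⟩ and ⟨p²⟩ separately; (Δp)² = ⟨p²⟩ − ⟨p⟩².
d²/dx² sin(jπx/L) = −(jπ/L)²·sin(jπx/L); on 0 ≤ x ≤ L, ∫sin²(jπx/L) dx = L/2 and ∫sin(jπx/L)·sin(lπx/L) dx = 0 for j ≠ l, so only diagonal terms survive in ∫|Ψ|² and ∫Ψ·Ψ″; ∫Ψ·Ψ′ dx = [Ψ²/2] between the walls = 0.
Normalization: ∫|Ψ|² dx = 23.480.
⟨p⟩ = 0.0000 and ⟨p²⟩ = 2.1345.
(Δp)² = 2.1345 − (0.0000)² = 2.1345.

2.13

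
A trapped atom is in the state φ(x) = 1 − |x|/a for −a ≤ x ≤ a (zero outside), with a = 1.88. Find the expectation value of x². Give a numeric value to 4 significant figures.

⟨x²⟩ = ∫ x²·|φ|² dx / ∫|φ|² dx (integrals over the domain).
φ is even, so ∫ over [−a, a] = 2∫₀ᵃ with φ = 1 − x/a there: ∫₀ᵃ (1 − x/a)² dx = a/3, ∫₀ᵃ x²(1 − x/a)² dx = a³/30, ∫₀ᵃ x⁴(1 − x/a)² dx = a⁵/105.
State is unnormalized: ∫|φ|² dx = 1.2533, and ∫φ*·x²·φ dx = 0.44298, so ⟨x²⟩ = 0.44298 / 1.2533.
⟨x²⟩ = 0.35344.

0.3534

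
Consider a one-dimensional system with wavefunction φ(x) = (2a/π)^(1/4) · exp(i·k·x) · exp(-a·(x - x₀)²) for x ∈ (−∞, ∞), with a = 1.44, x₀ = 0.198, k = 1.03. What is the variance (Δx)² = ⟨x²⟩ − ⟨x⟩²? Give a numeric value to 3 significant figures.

0.174

Compute ⟨x⟩ and ⟨x²⟩ separately, then (Δx)² = ⟨x²⟩ − ⟨x⟩².
Gaussian moments (u = x − x₀): ∫u^(2j)·e^(−2au²) du = (2j−1)!!/(4a)^j · √(π/(2a)), odd powers integrate to 0; here √(π/(2a)) = 1.0444.
⟨x⟩ = 0.19800 and ⟨x²⟩ = 0.21282.
(Δx)² = 0.21282 − (0.19800)² = 0.17361.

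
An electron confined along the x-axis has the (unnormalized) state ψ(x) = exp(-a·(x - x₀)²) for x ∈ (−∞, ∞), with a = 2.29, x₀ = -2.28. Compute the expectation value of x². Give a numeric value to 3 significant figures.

5.31

⟨x²⟩ = ∫ x²·|ψ|² dx / ∫|ψ|² dx (integrals over the domain).
Gaussian moments (u = x − x₀): ∫u^(2j)·e^(−2au²) du = (2j−1)!!/(4a)^j · √(π/(2a)), odd powers integrate to 0; here √(π/(2a)) = 0.82821.
State is unnormalized: ∫|ψ|² dx = 0.82821, and ∫ψ*·x²·ψ dx = 4.3958, so ⟨x²⟩ = 4.3958 / 0.82821.
⟨x²⟩ = 5.3076.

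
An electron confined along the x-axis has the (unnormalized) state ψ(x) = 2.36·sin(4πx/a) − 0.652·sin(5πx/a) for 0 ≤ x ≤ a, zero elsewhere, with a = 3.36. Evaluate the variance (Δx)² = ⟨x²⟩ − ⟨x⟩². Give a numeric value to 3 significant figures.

0.787

Compute ⟨x⟩ and ⟨x²⟩ separately, then (Δx)² = ⟨x²⟩ − ⟨x⟩².
On 0 ≤ x ≤ a (j ≠ l): ∫sin²(jπx/a) dx = a/2, ∫sin(jπx/a)·sin(lπx/a) dx = 0; diagonal moments ∫x·sin²(jπx/a) dx = a²/4, ∫x²·sin²(jπx/a) dx = a³·(1/6 − 1/(4j²π²)); cross terms ∫x·sin(jπx/a)·sin(lπx/a) dx = 0 for j + l even and −4jla²/(π²(j² − l²)²) for j + l odd, ∫x²·sin(jπx/a)·sin(lπx/a) dx = (−1)^(j+l)·4jla³/(π²(j² − l²)²); higher powers the same way via product-to-sum and parts.
Normalization: ∫|ψ|² dx = 10.071.
⟨x⟩ = 2.0252 and ⟨x²⟩ = 4.8883.
(Δx)² = 4.8883 − (2.0252)² = 0.78679.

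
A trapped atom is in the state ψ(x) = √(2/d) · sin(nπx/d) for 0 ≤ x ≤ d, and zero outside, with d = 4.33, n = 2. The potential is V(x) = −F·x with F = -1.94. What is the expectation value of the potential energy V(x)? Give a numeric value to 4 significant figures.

4.200

⟨V⟩ = ∫ V(x)·|ψ|² dx.
With sin²θ = (1 − cos2θ)/2 on 0 ≤ x ≤ d: ∫sin²(nπx/d) dx = d/2, ∫x·sin²(nπx/d) dx = d²/4, ∫x²·sin²(nπx/d) dx = d³·(1/6 − 1/(4n²π²)); higher powers xᵏ the same way, integrating xᵏ·cos(2nπx/d) by parts.
⟨V⟩ = 4.2001.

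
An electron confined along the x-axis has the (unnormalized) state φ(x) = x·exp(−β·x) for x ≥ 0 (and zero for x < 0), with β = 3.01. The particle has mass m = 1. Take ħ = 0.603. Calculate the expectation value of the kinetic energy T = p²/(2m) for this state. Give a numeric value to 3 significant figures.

1.65

T = −(ħ²/2m) d²/dx², so ⟨T⟩ = −(ħ²/2m) ∫ φ*·φ'' dx / ∫|φ|² dx; with m = 1.
Differentiate x·exp(−β·x) with the product rule; every integrand then reduces to terms xʲ·e^(−2βx) on [0, ∞), with ∫₀^∞ xʲ·e^(−2βx) dx = j!/(2β)^(j+1).
State is unnormalized: ∫|φ|² dx = 0.0091673, and ∫φ*·(−ħ²/2m · φ'') dx = 0.015100, so ⟨T⟩ = 0.015100 / 0.0091673.
⟨T⟩ = 1.6472.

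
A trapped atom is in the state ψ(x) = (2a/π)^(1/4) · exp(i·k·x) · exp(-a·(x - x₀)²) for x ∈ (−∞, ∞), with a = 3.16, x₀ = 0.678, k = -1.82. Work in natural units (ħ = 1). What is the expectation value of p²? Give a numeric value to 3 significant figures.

6.47

p² ψ = −ħ² d²ψ/dx²; ⟨p²⟩ = −ħ² ∫ ψ*·ψ'' dx.
Gaussian moments (u = x − x₀): ∫u^(2j)·e^(−2au²) du = (2j−1)!!/(4a)^j · √(π/(2a)), odd powers integrate to 0; here √(π/(2a)) = 0.70504. Derivatives: ψ′ = (ik − 2au)·ψ, ψ″ = ((ik − 2au)² − 2a)·ψ; the odd-in-u pieces drop out.
⟨p²⟩ = 6.4724.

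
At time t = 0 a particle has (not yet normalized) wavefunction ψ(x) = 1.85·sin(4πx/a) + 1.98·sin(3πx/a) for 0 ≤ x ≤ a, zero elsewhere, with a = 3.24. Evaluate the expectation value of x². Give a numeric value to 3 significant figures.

⟨x²⟩ = ∫ x²·|ψ|² dx / ∫|ψ|² dx (integrals over the domain).
On 0 ≤ x ≤ a (j ≠ l): ∫sin²(jπx/a) dx = a/2, ∫sin(jπx/a)·sin(lπx/a) dx = 0; diagonal moments ∫x·sin²(jπx/a) dx = a²/4, ∫x²·sin²(jπx/a) dx = a³·(1/6 − 1/(4j²π²)); cross terms ∫x·sin(jπx/a)·sin(lπx/a) dx = 0 for j + l even and −4jla²/(π²(j² − l²)²) for j + l odd, ∫x²·sin(jπx/a)·sin(lπx/a) dx = (−1)^(j+l)·4jla³/(π²(j² − l²)²); higher powers the same way via product-to-sum and parts.
State is unnormalized: ∫|ψ|² dx = 11.895, and ∫ψ*·x²·ψ dx = 16.334, so ⟨x²⟩ = 16.334 / 11.895.
⟨x²⟩ = 1.3731.

1.37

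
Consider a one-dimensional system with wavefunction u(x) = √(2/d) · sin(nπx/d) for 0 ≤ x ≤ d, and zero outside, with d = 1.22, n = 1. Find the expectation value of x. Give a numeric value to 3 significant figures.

0.610

⟨x⟩ = ∫ x·|u|² dx (integrals over the domain).
With sin²θ = (1 − cos2θ)/2 on 0 ≤ x ≤ d: ∫sin²(nπx/d) dx = d/2, ∫x·sin²(nπx/d) dx = d²/4, ∫x²·sin²(nπx/d) dx = d³·(1/6 − 1/(4n²π²)); higher powers xᵏ the same way, integrating xᵏ·cos(2nπx/d) by parts.
⟨x⟩ = 0.61000.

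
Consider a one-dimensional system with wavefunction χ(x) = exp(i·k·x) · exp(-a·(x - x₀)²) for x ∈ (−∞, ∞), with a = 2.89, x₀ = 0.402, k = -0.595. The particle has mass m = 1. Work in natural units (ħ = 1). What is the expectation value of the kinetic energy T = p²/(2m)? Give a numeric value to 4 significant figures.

T = −(ħ²/2m) d²/dx², so ⟨T⟩ = −(ħ²/2m) ∫ χ*·χ'' dx / ∫|χ|² dx; with m = 1.
Gaussian moments (u = x − x₀): ∫u^(2j)·e^(−2au²) du = (2j−1)!!/(4a)^j · √(π/(2a)), odd powers integrate to 0; here √(π/(2a)) = 0.73724. Derivatives: χ′ = (ik − 2au)·χ, χ″ = ((ik − 2au)² − 2a)·χ; the odd-in-u pieces drop out.
State is unnormalized: ∫|χ|² dx = 0.73724, and ∫χ*·(−ħ²/2m · χ'') dx = 1.1958, so ⟨T⟩ = 1.1958 / 0.73724.
⟨T⟩ = 1.6220.

1.622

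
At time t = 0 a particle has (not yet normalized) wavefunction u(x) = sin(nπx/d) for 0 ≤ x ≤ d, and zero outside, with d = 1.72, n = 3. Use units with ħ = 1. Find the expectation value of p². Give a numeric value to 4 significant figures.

30.03

p² u = −ħ² d²u/dx²; ⟨p²⟩ = −ħ² ∫ u*·u'' dx / ∫|u|² dx.
d/dx sin(nπx/d) = (nπ/d)·cos(nπx/d) and d²/dx² sin(nπx/d) = −(nπ/d)²·sin(nπx/d); on 0 ≤ x ≤ d, ∫sin²(nπx/d) dx = d/2 and ∫sin(nπx/d)·cos(nπx/d) dx = 0.
State is unnormalized: ∫|u|² dx = 0.86000, and ∫u*·(−ħ² u'') dx = 25.822, so ⟨p²⟩ = 25.822 / 0.86000.
⟨p²⟩ = 30.025.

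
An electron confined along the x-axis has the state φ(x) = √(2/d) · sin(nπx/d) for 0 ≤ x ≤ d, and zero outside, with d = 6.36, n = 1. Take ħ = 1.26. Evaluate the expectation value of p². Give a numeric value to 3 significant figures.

p² φ = −ħ² d²φ/dx²; ⟨p²⟩ = −ħ² ∫ φ*·φ'' dx.
d/dx sin(nπx/d) = (nπ/d)·cos(nπx/d) and d²/dx² sin(nπx/d) = −(nπ/d)²·sin(nπx/d); on 0 ≤ x ≤ d, ∫sin²(nπx/d) dx = d/2 and ∫sin(nπx/d)·cos(nπx/d) dx = 0.
⟨p²⟩ = 0.38737.

0.387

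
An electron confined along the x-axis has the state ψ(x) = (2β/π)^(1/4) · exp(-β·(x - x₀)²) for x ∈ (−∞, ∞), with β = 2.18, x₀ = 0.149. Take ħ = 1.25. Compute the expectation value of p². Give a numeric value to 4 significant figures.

3.406

p² ψ = −ħ² d²ψ/dx²; ⟨p²⟩ = −ħ² ∫ ψ*·ψ'' dx.
Gaussian moments (u = x − x₀): ∫u^(2j)·e^(−2βu²) du = (2j−1)!!/(4β)^j · √(π/(2β)), odd powers integrate to 0; here √(π/(2β)) = 0.84885. Derivatives: d/dx e^(−βu²) = −2βu·e^(−βu²), d²/dx² e^(−βu²) = (4β²u² − 2β)·e^(−βu²).
⟨p²⟩ = 3.4063.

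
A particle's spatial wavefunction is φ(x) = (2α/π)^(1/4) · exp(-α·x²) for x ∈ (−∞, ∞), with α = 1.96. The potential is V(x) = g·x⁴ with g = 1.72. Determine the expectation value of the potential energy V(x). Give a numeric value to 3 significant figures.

⟨V⟩ = ∫ V(x)·|φ|² dx.
Gaussian moments: ∫x^(2j)·e^(−2αx²) dx = (2j−1)!!/(4α)^j · √(π/(2α)), odd powers integrate to 0; here √(π/(2α)) = 0.89522.
⟨V⟩ = 0.083949.

0.0839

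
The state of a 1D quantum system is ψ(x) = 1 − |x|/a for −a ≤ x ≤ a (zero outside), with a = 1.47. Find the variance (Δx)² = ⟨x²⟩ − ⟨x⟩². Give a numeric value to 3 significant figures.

0.216

Compute ⟨x⟩ and ⟨x²⟩ separately, then (Δx)² = ⟨x²⟩ − ⟨x⟩².
ψ is even, so ∫ over [−a, a] = 2∫₀ᵃ with ψ = 1 − x/a there: ∫₀ᵃ (1 − x/a)² dx = a/3, ∫₀ᵃ x²(1 − x/a)² dx = a³/30, ∫₀ᵃ x⁴(1 − x/a)² dx = a⁵/105.
Normalization: ∫|ψ|² dx = 0.98000.
⟨x⟩ = 0.0000 and ⟨x²⟩ = 0.21609.
(Δx)² = 0.21609 − (0.0000)² = 0.21609.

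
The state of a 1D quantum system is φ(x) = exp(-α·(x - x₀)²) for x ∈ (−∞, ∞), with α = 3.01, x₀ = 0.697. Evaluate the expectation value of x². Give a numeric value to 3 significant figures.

⟨x²⟩ = ∫ x²·|φ|² dx / ∫|φ|² dx (integrals over the domain).
Gaussian moments (u = x − x₀): ∫u^(2j)·e^(−2αu²) du = (2j−1)!!/(4α)^j · √(π/(2α)), odd powers integrate to 0; here √(π/(2α)) = 0.72240.
State is unnormalized: ∫|φ|² dx = 0.72240, and ∫φ*·x²·φ dx = 0.41095, so ⟨x²⟩ = 0.41095 / 0.72240.
⟨x²⟩ = 0.56887.

0.569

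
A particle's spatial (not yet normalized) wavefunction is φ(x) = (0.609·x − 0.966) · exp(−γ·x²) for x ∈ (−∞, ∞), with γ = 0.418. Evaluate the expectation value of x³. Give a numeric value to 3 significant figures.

⟨x³⟩ = ∫ x³·|φ|² dx / ∫|φ|² dx (integrals over the domain).
Expand each integrand as polynomial × e^(−2γx²) and use ∫x^(2j)·e^(−2γx²) dx = (2j−1)!!/(4γ)^j · √(π/(2γ)), odd powers → 0; here √(π/(2γ)) = 1.9385.
State is unnormalized: ∫|φ|² dx = 2.2389, and ∫φ*·x³·φ dx = -2.4476, so ⟨x³⟩ = -2.4476 / 2.2389.
⟨x³⟩ = -1.0932.

-1.09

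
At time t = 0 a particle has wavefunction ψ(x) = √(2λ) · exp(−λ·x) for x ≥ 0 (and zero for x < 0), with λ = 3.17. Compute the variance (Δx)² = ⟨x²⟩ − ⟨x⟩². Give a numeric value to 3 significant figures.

Compute ⟨x⟩ and ⟨x²⟩ separately, then (Δx)² = ⟨x²⟩ − ⟨x⟩².
Every integrand reduces to terms xʲ·e^(−2λx) on [0, ∞); use ∫₀^∞ xʲ·e^(−2λx) dx = j!/(2λ)^(j+1).
⟨x⟩ = 0.15773 and ⟨x²⟩ = 0.049757.
(Δx)² = 0.049757 − (0.15773)² = 0.024878.

0.0249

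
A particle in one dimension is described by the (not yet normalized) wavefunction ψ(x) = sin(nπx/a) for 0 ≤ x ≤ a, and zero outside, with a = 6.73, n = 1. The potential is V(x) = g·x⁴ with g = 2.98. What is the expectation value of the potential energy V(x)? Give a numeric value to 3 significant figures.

⟨V⟩ = ∫ V(x)·|ψ|² dx / ∫|ψ|² dx.
With sin²θ = (1 − cos2θ)/2 on 0 ≤ x ≤ a: ∫sin²(nπx/a) dx = a/2, ∫x·sin²(nπx/a) dx = a²/4, ∫x²·sin²(nπx/a) dx = a³·(1/6 − 1/(4n²π²)); higher powers xᵏ the same way, integrating xᵏ·cos(2nπx/a) by parts.
State is unnormalized: ∫|ψ|² dx = 3.3650, and ∫ψ*·V(x)·ψ dx = 2346.7, so ⟨V⟩ = 2346.7 / 3.3650.
⟨V⟩ = 697.39.

697.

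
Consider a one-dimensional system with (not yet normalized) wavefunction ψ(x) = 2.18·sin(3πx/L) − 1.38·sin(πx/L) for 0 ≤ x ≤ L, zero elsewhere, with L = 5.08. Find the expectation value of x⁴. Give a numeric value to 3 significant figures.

⟨x⁴⟩ = ∫ x⁴·|ψ|² dx / ∫|ψ|² dx (integrals over the domain).
On 0 ≤ x ≤ L (j ≠ l): ∫sin²(jπx/L) dx = L/2, ∫sin(jπx/L)·sin(lπx/L) dx = 0; diagonal moments ∫x·sin²(jπx/L) dx = L²/4, ∫x²·sin²(jπx/L) dx = L³·(1/6 − 1/(4j²π²)); cross terms ∫x·sin(jπx/L)·sin(lπx/L) dx = 0 for j + l even and −4jlL²/(π²(j² − l²)²) for j + l odd, ∫x²·sin(jπx/L)·sin(lπx/L) dx = (−1)^(j+l)·4jlL³/(π²(j² − l²)²); higher powers the same way via product-to-sum and parts.
State is unnormalized: ∫|ψ|² dx = 16.908, and ∫ψ*·x⁴·ψ dx = 1259.8, so ⟨x⁴⟩ = 1259.8 / 16.908.
⟨x⁴⟩ = 74.510.

74.5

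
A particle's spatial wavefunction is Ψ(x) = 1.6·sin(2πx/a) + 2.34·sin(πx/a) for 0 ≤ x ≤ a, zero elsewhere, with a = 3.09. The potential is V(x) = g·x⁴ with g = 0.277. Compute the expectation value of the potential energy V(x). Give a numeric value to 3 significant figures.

0.625

⟨V⟩ = ∫ V(x)·|Ψ|² dx / ∫|Ψ|² dx.
On 0 ≤ x ≤ a (j ≠ l): ∫sin²(jπx/a) dx = a/2, ∫sin(jπx/a)·sin(lπx/a) dx = 0; diagonal moments ∫x·sin²(jπx/a) dx = a²/4, ∫x²·sin²(jπx/a) dx = a³·(1/6 − 1/(4j²π²)); cross terms ∫x·sin(jπx/a)·sin(lπx/a) dx = 0 for j + l even and −4jla²/(π²(j² − l²)²) for j + l odd, ∫x²·sin(jπx/a)·sin(lπx/a) dx = (−1)^(j+l)·4jla³/(π²(j² − l²)²); higher powers the same way via product-to-sum and parts.
State is unnormalized: ∫|Ψ|² dx = 12.415, and ∫Ψ*·V(x)·Ψ dx = 7.7576, so ⟨V⟩ = 7.7576 / 12.415.
⟨V⟩ = 0.62485.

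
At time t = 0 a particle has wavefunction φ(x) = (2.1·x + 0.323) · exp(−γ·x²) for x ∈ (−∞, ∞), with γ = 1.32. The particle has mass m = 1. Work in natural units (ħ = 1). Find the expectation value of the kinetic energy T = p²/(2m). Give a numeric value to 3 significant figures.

1.83

T = −(ħ²/2m) d²/dx², so ⟨T⟩ = −(ħ²/2m) ∫ φ*·φ'' dx / ∫|φ|² dx; with m = 1.
Expand each integrand as polynomial × e^(−2γx²) and use ∫x^(2j)·e^(−2γx²) dx = (2j−1)!!/(4γ)^j · √(π/(2γ)), odd powers → 0; here √(π/(2γ)) = 1.0909. Differentiate with the product rule, d/dx e^(−γx²) = −2γx·e^(−γx²).
State is unnormalized: ∫|φ|² dx = 1.0249, and ∫φ*·(−ħ²/2m · φ'') dx = 1.8791, so ⟨T⟩ = 1.8791 / 1.0249.
⟨T⟩ = 1.8334.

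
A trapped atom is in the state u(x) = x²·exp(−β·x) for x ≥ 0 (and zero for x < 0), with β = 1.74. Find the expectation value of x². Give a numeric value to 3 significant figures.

⟨x²⟩ = ∫ x²·|u|² dx / ∫|u|² dx (integrals over the domain).
Every integrand reduces to terms xʲ·e^(−2βx) on [0, ∞); use ∫₀^∞ xʲ·e^(−2βx) dx = j!/(2β)^(j+1).
State is unnormalized: ∫|u|² dx = 0.047024, and ∫u*·x²·u dx = 0.11649, so ⟨x²⟩ = 0.11649 / 0.047024.
⟨x²⟩ = 2.4772.

2.48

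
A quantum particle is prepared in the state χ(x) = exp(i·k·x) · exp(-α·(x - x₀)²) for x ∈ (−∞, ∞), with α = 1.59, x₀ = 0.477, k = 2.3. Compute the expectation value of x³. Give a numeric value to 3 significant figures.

0.334

⟨x³⟩ = ∫ x³·|χ|² dx / ∫|χ|² dx (integrals over the domain).
Gaussian moments (u = x − x₀): ∫u^(2j)·e^(−2αu²) du = (2j−1)!!/(4α)^j · √(π/(2α)), odd powers integrate to 0; here √(π/(2α)) = 0.99394.
State is unnormalized: ∫|χ|² dx = 0.99394, and ∫χ*·x³·χ dx = 0.33151, so ⟨x³⟩ = 0.33151 / 0.99394.
⟨x³⟩ = 0.33353.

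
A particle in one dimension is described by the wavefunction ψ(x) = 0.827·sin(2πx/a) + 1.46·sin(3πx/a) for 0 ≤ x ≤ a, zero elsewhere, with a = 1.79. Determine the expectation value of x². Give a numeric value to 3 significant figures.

⟨x²⟩ = ∫ x²·|ψ|² dx / ∫|ψ|² dx (integrals over the domain).
On 0 ≤ x ≤ a (j ≠ l): ∫sin²(jπx/a) dx = a/2, ∫sin(jπx/a)·sin(lπx/a) dx = 0; diagonal moments ∫x·sin²(jπx/a) dx = a²/4, ∫x²·sin²(jπx/a) dx = a³·(1/6 − 1/(4j²π²)); cross terms ∫x·sin(jπx/a)·sin(lπx/a) dx = 0 for j + l even and −4jla²/(π²(j² − l²)²) for j + l odd, ∫x²·sin(jπx/a)·sin(lπx/a) dx = (−1)^(j+l)·4jla³/(π²(j² − l²)²); higher powers the same way via product-to-sum and parts.
State is unnormalized: ∫|ψ|² dx = 2.5199, and ∫ψ*·x²·ψ dx = 1.2849, so ⟨x²⟩ = 1.2849 / 2.5199.
⟨x²⟩ = 0.50991.

0.510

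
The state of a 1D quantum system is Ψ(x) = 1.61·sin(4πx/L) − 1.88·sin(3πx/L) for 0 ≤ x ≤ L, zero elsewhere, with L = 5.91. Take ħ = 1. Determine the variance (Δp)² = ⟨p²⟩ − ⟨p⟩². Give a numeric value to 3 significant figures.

3.38

Compute ⟨p⟩ and ⟨p²⟩ separately; (Δp)² = ⟨p²⟩ − ⟨p⟩².
d²/dx² sin(jπx/L) = −(jπ/L)²·sin(jπx/L); on 0 ≤ x ≤ L, ∫sin²(jπx/L) dx = L/2 and ∫sin(jπx/L)·sin(lπx/L) dx = 0 for j ≠ l, so only diagonal terms survive in ∫|Ψ|² and ∫Ψ·Ψ″; ∫Ψ·Ψ′ dx = [Ψ²/2] between the walls = 0.
Normalization: ∫|Ψ|² dx = 18.104.
⟨p⟩ = 0.0000 and ⟨p²⟩ = 3.3800.
(Δp)² = 3.3800 − (0.0000)² = 3.3800.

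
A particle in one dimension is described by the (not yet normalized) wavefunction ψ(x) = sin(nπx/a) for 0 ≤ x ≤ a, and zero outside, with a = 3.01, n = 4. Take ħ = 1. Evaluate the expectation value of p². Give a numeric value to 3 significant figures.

17.4

p² ψ = −ħ² d²ψ/dx²; ⟨p²⟩ = −ħ² ∫ ψ*·ψ'' dx / ∫|ψ|² dx.
d/dx sin(nπx/a) = (nπ/a)·cos(nπx/a) and d²/dx² sin(nπx/a) = −(nπ/a)²·sin(nπx/a); on 0 ≤ x ≤ a, ∫sin²(nπx/a) dx = a/2 and ∫sin(nπx/a)·cos(nπx/a) dx = 0.
State is unnormalized: ∫|ψ|² dx = 1.5050, and ∫ψ*·(−ħ² ψ'') dx = 26.232, so ⟨p²⟩ = 26.232 / 1.5050.
⟨p²⟩ = 17.430.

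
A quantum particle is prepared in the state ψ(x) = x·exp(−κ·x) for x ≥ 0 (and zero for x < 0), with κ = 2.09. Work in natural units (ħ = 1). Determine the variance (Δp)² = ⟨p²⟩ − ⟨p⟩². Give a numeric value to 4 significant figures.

4.368

Compute ⟨p⟩ and ⟨p²⟩ separately; (Δp)² = ⟨p²⟩ − ⟨p⟩².
Differentiate x·exp(−κ·x) with the product rule; every integrand then reduces to terms xʲ·e^(−2κx) on [0, ∞), with ∫₀^∞ xʲ·e^(−2κx) dx = j!/(2κ)^(j+1).
Normalization: ∫|ψ|² dx = 0.027384.
⟨p⟩ = 0.0000 and ⟨p²⟩ = 4.3681.
(Δp)² = 4.3681 − (0.0000)² = 4.3681.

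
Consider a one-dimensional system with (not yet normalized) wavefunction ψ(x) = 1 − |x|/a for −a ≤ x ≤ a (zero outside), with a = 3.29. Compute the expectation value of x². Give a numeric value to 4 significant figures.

1.082

⟨x²⟩ = ∫ x²·|ψ|² dx / ∫|ψ|² dx (integrals over the domain).
ψ is even, so ∫ over [−a, a] = 2∫₀ᵃ with ψ = 1 − x/a there: ∫₀ᵃ (1 − x/a)² dx = a/3, ∫₀ᵃ x²(1 − x/a)² dx = a³/30, ∫₀ᵃ x⁴(1 − x/a)² dx = a⁵/105.
State is unnormalized: ∫|ψ|² dx = 2.1933, and ∫ψ*·x²·ψ dx = 2.3741, so ⟨x²⟩ = 2.3741 / 2.1933.
⟨x²⟩ = 1.0824.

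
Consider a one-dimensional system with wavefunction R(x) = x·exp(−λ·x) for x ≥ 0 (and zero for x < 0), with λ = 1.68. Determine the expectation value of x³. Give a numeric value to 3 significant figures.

1.58

⟨x³⟩ = ∫ x³·|R|² dx / ∫|R|² dx (integrals over the domain).
Every integrand reduces to terms xʲ·e^(−2λx) on [0, ∞); use ∫₀^∞ xʲ·e^(−2λx) dx = j!/(2λ)^(j+1).
State is unnormalized: ∫|R|² dx = 0.052724, and ∫R*·x³·R dx = 0.083396, so ⟨x³⟩ = 0.083396 / 0.052724.
⟨x³⟩ = 1.5817.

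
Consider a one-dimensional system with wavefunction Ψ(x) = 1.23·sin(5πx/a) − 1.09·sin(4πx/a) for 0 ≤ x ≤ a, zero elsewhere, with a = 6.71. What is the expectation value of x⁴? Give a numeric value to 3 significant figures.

705.

⟨x⁴⟩ = ∫ x⁴·|Ψ|² dx / ∫|Ψ|² dx (integrals over the domain).
On 0 ≤ x ≤ a (j ≠ l): ∫sin²(jπx/a) dx = a/2, ∫sin(jπx/a)·sin(lπx/a) dx = 0; diagonal moments ∫x·sin²(jπx/a) dx = a²/4, ∫x²·sin²(jπx/a) dx = a³·(1/6 − 1/(4j²π²)); cross terms ∫x·sin(jπx/a)·sin(lπx/a) dx = 0 for j + l even and −4jla²/(π²(j² − l²)²) for j + l odd, ∫x²·sin(jπx/a)·sin(lπx/a) dx = (−1)^(j+l)·4jla³/(π²(j² − l²)²); higher powers the same way via product-to-sum and parts.
State is unnormalized: ∫|Ψ|² dx = 9.0619, and ∫Ψ*·x⁴·Ψ dx = 6389.1, so ⟨x⁴⟩ = 6389.1 / 9.0619.
⟨x⁴⟩ = 705.06.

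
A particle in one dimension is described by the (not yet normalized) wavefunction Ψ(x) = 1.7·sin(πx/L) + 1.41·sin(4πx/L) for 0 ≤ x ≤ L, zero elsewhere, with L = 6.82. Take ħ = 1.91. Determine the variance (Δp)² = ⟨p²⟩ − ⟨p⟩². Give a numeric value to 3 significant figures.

5.51

Compute ⟨p⟩ and ⟨p²⟩ separately; (Δp)² = ⟨p²⟩ − ⟨p⟩².
d²/dx² sin(jπx/L) = −(jπ/L)²·sin(jπx/L); on 0 ≤ x ≤ L, ∫sin²(jπx/L) dx = L/2 and ∫sin(jπx/L)·sin(lπx/L) dx = 0 for j ≠ l, so only diagonal terms survive in ∫|Ψ|² and ∫Ψ·Ψ″; ∫Ψ·Ψ′ dx = [Ψ²/2] between the walls = 0.
Normalization: ∫|Ψ|² dx = 16.634.
⟨p⟩ = 0.0000 and ⟨p²⟩ = 5.5064.
(Δp)² = 5.5064 − (0.0000)² = 5.5064.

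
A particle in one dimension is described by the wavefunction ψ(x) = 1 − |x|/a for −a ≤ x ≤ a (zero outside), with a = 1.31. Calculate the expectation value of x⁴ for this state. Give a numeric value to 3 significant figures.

⟨x⁴⟩ = ∫ x⁴·|ψ|² dx / ∫|ψ|² dx (integrals over the domain).
ψ is even, so ∫ over [−a, a] = 2∫₀ᵃ with ψ = 1 − x/a there: ∫₀ᵃ (1 − x/a)² dx = a/3, ∫₀ᵃ x²(1 − x/a)² dx = a³/30, ∫₀ᵃ x⁴(1 − x/a)² dx = a⁵/105.
State is unnormalized: ∫|ψ|² dx = 0.87333, and ∫ψ*·x⁴·ψ dx = 0.073485, so ⟨x⁴⟩ = 0.073485 / 0.87333.
⟨x⁴⟩ = 0.084143.

0.0841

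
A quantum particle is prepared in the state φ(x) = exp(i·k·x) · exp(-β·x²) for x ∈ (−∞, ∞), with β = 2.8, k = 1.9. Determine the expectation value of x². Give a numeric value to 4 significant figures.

⟨x²⟩ = ∫ x²·|φ|² dx / ∫|φ|² dx (integrals over the domain).
Gaussian moments: ∫x^(2j)·e^(−2βx²) dx = (2j−1)!!/(4β)^j · √(π/(2β)), odd powers integrate to 0; here √(π/(2β)) = 0.74900.
State is unnormalized: ∫|φ|² dx = 0.74900, and ∫φ*·x²·φ dx = 0.066875, so ⟨x²⟩ = 0.066875 / 0.74900.
⟨x²⟩ = 0.089286.

0.08929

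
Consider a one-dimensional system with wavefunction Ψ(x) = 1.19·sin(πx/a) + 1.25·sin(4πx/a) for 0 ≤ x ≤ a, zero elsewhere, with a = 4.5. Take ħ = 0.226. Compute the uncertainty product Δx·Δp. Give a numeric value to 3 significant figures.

0.506

Δx = √(⟨x²⟩−⟨x⟩²), Δp = √(⟨p²⟩−⟨p⟩²).
On 0 ≤ x ≤ a (j ≠ l): ∫sin²(jπx/a) dx = a/2, ∫sin(jπx/a)·sin(lπx/a) dx = 0; diagonal moments ∫x·sin²(jπx/a) dx = a²/4, ∫x²·sin²(jπx/a) dx = a³·(1/6 − 1/(4j²π²)); cross terms ∫x·sin(jπx/a)·sin(lπx/a) dx = 0 for j + l even and −4jla²/(π²(j² − l²)²) for j + l odd, ∫x²·sin(jπx/a)·sin(lπx/a) dx = (−1)^(j+l)·4jla³/(π²(j² − l²)²); higher powers the same way via product-to-sum and parts. d²/dx² sin(jπx/a) = −(jπ/a)²·sin(jπx/a); on 0 ≤ x ≤ a, ∫sin²(jπx/a) dx = a/2 and ∫sin(jπx/a)·sin(lπx/a) dx = 0 for j ≠ l, so only diagonal terms survive in ∫|Ψ|² and ∫Ψ·Ψ″; ∫Ψ·Ψ′ dx = [Ψ²/2] between the walls = 0.
Normalization: ∫|Ψ|² dx = 6.7019.
⟨x⟩ = 2.1852, ⟨x²⟩ = 5.9372 ⇒ Δx = 1.0779.
⟨p⟩ = 0.0000, ⟨p²⟩ = 0.22077 ⇒ Δp = 0.46987.
Δx·Δp = 0.50648.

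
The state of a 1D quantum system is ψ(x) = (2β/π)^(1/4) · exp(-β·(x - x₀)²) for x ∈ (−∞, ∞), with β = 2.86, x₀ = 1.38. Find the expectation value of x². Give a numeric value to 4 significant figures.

⟨x²⟩ = ∫ x²·|ψ|² dx (integrals over the domain).
Gaussian moments (u = x − x₀): ∫u^(2j)·e^(−2βu²) du = (2j−1)!!/(4β)^j · √(π/(2β)), odd powers integrate to 0; here √(π/(2β)) = 0.74110.
⟨x²⟩ = 1.9918.

1.992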